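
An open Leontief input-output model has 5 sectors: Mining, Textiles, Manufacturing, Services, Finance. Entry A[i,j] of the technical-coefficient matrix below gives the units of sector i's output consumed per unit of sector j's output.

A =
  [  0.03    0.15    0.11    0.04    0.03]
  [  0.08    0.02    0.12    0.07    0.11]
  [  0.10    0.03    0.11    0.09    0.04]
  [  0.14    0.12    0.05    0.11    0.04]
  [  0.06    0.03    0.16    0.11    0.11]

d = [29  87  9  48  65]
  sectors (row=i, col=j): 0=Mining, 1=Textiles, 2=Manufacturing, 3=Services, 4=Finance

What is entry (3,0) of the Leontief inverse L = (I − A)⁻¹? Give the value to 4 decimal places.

Form M = I − A:
  [  0.97   -0.15   -0.11   -0.04   -0.03]
  [ -0.08    0.98   -0.12   -0.07   -0.11]
  [ -0.10   -0.03    0.89   -0.09   -0.04]
  [ -0.14   -0.12   -0.05    0.89   -0.04]
  [ -0.06   -0.03   -0.16   -0.11    0.89]
Leontief inverse L = M⁻¹:
  [  1.0816    0.1841    0.1763    0.0897    0.0712]
  [  0.1361    1.0676    0.1951    0.1285    0.1511]
  [  0.1525    0.0788    1.1743    0.1409    0.0740]
  [  0.2029    0.1811    0.1311    1.1711    0.0878]
  [  0.1300    0.0850    0.2458    0.1805    1.1576]
Total output x = L · d:
  x_0 = 1.0816·29 + 0.1841·87 + 0.1763·9 + 0.0897·48 + 0.0712·65 = 57.9066
  x_1 = 0.1361·29 + 1.0676·87 + 0.1951·9 + 0.1285·48 + 0.1511·65 = 114.5671
  x_2 = 0.1525·29 + 0.0788·87 + 1.1743·9 + 0.1409·48 + 0.0740·65 = 33.4218
  x_3 = 0.2029·29 + 0.1811·87 + 0.1311·9 + 1.1711·48 + 0.0878·65 = 84.7386
  x_4 = 0.1300·29 + 0.0850·87 + 0.2458·9 + 0.1805·48 + 1.1576·65 = 97.2811

L[3,0] = 0.2029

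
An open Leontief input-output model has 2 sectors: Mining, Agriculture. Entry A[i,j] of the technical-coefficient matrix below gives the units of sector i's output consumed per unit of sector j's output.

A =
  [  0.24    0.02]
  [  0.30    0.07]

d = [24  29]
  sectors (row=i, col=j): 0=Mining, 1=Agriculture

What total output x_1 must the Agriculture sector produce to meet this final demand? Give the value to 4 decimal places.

41.7237

Form M = I − A:
  [  0.76   -0.02]
  [ -0.30    0.93]
Leontief inverse L = M⁻¹:
  [  1.3271    0.0285]
  [  0.4281    1.0845]
Total output x = L · d:
  x_0 = 1.3271·24 + 0.0285·29 = 32.6769
  x_1 = 0.4281·24 + 1.0845·29 = 41.7237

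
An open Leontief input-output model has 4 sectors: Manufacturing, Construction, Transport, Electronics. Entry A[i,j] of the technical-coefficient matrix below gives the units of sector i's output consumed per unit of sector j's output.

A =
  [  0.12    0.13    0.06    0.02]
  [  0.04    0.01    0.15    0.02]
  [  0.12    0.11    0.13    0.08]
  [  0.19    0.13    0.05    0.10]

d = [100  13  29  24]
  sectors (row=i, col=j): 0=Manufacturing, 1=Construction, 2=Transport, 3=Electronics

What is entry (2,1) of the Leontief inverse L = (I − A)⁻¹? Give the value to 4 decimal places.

L[2,1] = 0.1741

Form M = I − A:
  [  0.88   -0.13   -0.06   -0.02]
  [ -0.04    0.99   -0.15   -0.02]
  [ -0.12   -0.11    0.87   -0.08]
  [ -0.19   -0.13   -0.05    0.90]
Leontief inverse L = M⁻¹:
  [  1.1680    0.1711    0.1123    0.0397]
  [  0.0824    1.0474    0.1887    0.0419]
  [  0.1963    0.1741    1.1996    0.1149]
  [  0.2694    0.1971    0.1176    1.1319]
Total output x = L · d:
  x_0 = 1.1680·100 + 0.1711·13 + 0.1123·29 + 0.0397·24 = 123.2395
  x_1 = 0.0824·100 + 1.0474·13 + 0.1887·29 + 0.0419·24 = 28.3302
  x_2 = 0.1963·100 + 0.1741·13 + 1.1996·29 + 0.1149·24 = 59.4383
  x_3 = 0.2694·100 + 0.1971·13 + 0.1176·29 + 1.1319·24 = 60.0782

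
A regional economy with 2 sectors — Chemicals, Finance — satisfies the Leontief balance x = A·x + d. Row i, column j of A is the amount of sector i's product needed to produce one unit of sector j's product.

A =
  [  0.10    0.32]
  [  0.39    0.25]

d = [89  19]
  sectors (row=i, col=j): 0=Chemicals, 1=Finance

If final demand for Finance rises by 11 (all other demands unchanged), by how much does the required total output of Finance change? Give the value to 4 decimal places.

17.9935

Form M = I − A:
  [  0.90   -0.32]
  [ -0.39    0.75]
Leontief inverse L = M⁻¹:
  [  1.3631    0.5816]
  [  0.7088    1.6358]
Total output x = L · d:
  x_0 = 1.3631·89 + 0.5816·19 = 132.3700
  x_1 = 0.7088·89 + 1.6358·19 = 94.1658
Δx_1 = L[1,1] · Δd_1 = 1.6358 · 11 = 17.9935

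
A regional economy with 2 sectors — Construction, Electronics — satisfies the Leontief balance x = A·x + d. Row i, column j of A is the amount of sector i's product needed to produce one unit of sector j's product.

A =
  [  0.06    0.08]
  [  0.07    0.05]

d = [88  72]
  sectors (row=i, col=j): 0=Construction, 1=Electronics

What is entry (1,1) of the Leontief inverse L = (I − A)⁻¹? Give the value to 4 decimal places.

Form M = I − A:
  [  0.94   -0.08]
  [ -0.07    0.95]
Leontief inverse L = M⁻¹:
  [  1.0705    0.0902]
  [  0.0789    1.0593]
Total output x = L · d:
  x_0 = 1.0705·88 + 0.0902·72 = 100.6987
  x_1 = 0.0789·88 + 1.0593·72 = 83.2094

L[1,1] = 1.0593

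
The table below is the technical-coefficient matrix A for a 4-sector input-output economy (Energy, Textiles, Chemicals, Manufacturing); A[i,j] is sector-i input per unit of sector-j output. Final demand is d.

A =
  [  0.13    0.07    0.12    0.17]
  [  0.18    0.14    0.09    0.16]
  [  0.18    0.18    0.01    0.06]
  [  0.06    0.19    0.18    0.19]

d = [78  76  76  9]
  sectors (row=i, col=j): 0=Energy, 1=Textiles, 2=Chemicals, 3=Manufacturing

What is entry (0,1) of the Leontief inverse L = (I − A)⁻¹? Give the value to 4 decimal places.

L[0,1] = 0.2243

Form M = I − A:
  [  0.87   -0.07   -0.12   -0.17]
  [ -0.18    0.86   -0.09   -0.16]
  [ -0.18   -0.18    0.99   -0.06]
  [ -0.06   -0.19   -0.18    0.81]
Leontief inverse L = M⁻¹:
  [  1.2667    0.2243    0.2335    0.3275]
  [  0.3424    1.3145    0.2243    0.3481]
  [  0.3073    0.3036    1.1126    0.2069]
  [  0.2424    0.3924    0.3171    1.3865]
Total output x = L · d:
  x_0 = 1.2667·78 + 0.2243·76 + 0.2335·76 + 0.3275·9 = 136.5437
  x_1 = 0.3424·78 + 1.3145·76 + 0.2243·76 + 0.3481·9 = 146.7894
  x_2 = 0.3073·78 + 0.3036·76 + 1.1126·76 + 0.2069·9 = 133.4533
  x_3 = 0.2424·78 + 0.3924·76 + 0.3171·76 + 1.3865·9 = 85.3138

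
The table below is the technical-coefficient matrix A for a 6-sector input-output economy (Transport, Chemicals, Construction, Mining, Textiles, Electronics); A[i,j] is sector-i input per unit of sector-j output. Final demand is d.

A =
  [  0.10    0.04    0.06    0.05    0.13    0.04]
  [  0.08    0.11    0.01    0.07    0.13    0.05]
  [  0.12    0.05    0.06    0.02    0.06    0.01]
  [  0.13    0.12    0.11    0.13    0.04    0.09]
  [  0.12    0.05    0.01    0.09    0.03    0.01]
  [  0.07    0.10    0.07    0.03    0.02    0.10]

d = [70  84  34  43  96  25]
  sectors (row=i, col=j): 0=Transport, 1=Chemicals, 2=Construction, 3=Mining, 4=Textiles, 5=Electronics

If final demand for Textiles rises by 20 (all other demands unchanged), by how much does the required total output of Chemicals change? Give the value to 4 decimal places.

3.7666

Form M = I − A:
  [  0.90   -0.04   -0.06   -0.05   -0.13   -0.04]
  [ -0.08    0.89   -0.01   -0.07   -0.13   -0.05]
  [ -0.12   -0.05    0.94   -0.02   -0.06   -0.01]
  [ -0.13   -0.12   -0.11    0.87   -0.04   -0.09]
  [ -0.12   -0.05   -0.01   -0.09    0.97   -0.01]
  [ -0.07   -0.10   -0.07   -0.03   -0.02    0.90]
Leontief inverse L = M⁻¹:
  [  1.1754    0.0894    0.0946    0.0980    0.1808    0.0701]
  [  0.1605    1.1709    0.0461    0.1270    0.1883    0.0875]
  [  0.1766    0.0856    1.0858    0.0540    0.1052    0.0312]
  [  0.2423    0.2058    0.1704    1.2016    0.1231    0.1456]
  [  0.1794    0.0930    0.0422    0.1314    1.0763    0.0387]
  [  0.1351    0.1526    0.1035    0.0689    0.0712    1.1344]
Total output x = L · d:
  x_0 = 1.1754·70 + 0.0894·84 + 0.0946·34 + 0.0980·43 + 0.1808·96 + 0.0701·25 = 116.3315
  x_1 = 0.1605·70 + 1.1709·84 + 0.0461·34 + 0.1270·43 + 0.1883·96 + 0.0875·25 = 136.8863
  x_2 = 0.1766·70 + 0.0856·84 + 1.0858·34 + 0.0540·43 + 0.1052·96 + 0.0312·25 = 69.6716
  x_3 = 0.2423·70 + 0.2058·84 + 0.1704·34 + 1.2016·43 + 0.1231·96 + 0.1456·25 = 107.1710
  x_4 = 0.1794·70 + 0.0930·84 + 0.0422·34 + 0.1314·43 + 1.0763·96 + 0.0387·25 = 131.7379
  x_5 = 0.1351·70 + 0.1526·84 + 0.1035·34 + 0.0689·43 + 0.0712·96 + 1.1344·25 = 63.9542
Δx_1 = L[1,4] · Δd_4 = 0.1883 · 20 = 3.7666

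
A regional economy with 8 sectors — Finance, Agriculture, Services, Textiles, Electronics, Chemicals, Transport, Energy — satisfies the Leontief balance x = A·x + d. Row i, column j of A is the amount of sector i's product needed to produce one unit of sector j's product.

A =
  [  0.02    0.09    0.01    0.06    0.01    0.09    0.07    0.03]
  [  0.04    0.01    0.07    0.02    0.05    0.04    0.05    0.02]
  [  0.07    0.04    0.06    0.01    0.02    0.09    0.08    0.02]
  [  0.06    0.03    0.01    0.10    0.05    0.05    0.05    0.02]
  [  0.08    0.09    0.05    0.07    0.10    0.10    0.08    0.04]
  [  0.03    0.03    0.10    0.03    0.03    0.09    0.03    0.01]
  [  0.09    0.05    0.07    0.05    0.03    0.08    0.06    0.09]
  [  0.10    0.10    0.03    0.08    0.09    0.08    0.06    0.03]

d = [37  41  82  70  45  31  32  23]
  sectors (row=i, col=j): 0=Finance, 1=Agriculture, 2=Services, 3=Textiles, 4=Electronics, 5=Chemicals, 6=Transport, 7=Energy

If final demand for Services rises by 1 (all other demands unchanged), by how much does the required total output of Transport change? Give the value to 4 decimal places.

0.1164

Form M = I − A:
  [  0.98   -0.09   -0.01   -0.06   -0.01   -0.09   -0.07   -0.03]
  [ -0.04    0.99   -0.07   -0.02   -0.05   -0.04   -0.05   -0.02]
  [ -0.07   -0.04    0.94   -0.01   -0.02   -0.09   -0.08   -0.02]
  [ -0.06   -0.03   -0.01    0.90   -0.05   -0.05   -0.05   -0.02]
  [ -0.08   -0.09   -0.05   -0.07    0.90   -0.10   -0.08   -0.04]
  [ -0.03   -0.03   -0.10   -0.03   -0.03    0.91   -0.03   -0.01]
  [ -0.09   -0.05   -0.07   -0.05   -0.03   -0.08    0.94   -0.09]
  [ -0.10   -0.10   -0.03   -0.08   -0.09   -0.08   -0.06    0.97]
Leontief inverse L = M⁻¹:
  [  1.0562    0.1187    0.0470    0.0914    0.0376    0.1371    0.1046    0.0506]
  [  0.0722    1.0392    0.0988    0.0454    0.0726    0.0837    0.0828    0.0382]
  [  0.1073    0.0741    1.0988    0.0397    0.0449    0.1438    0.1187    0.0427]
  [  0.0967    0.0636    0.0404    1.1373    0.0790    0.0988    0.0870    0.0409]
  [  0.1412    0.1456    0.1072    0.1238    1.1483    0.1830    0.1423    0.0746]
  [  0.0632    0.0582    0.1351    0.0550    0.0528    1.1380    0.0648    0.0270]
  [  0.1428    0.0996    0.1164    0.0958    0.0690    0.1511    1.1130    0.1185]
  [  0.1548    0.1514    0.0806    0.1311    0.1344    0.1555    0.1176    1.0613]
Total output x = L · d:
  x_0 = 1.0562·37 + 0.1187·41 + 0.0470·82 + 0.0914·70 + 0.0376·45 + 0.1371·31 + 0.1046·32 + 0.0506·23 = 64.6559
  x_1 = 0.0722·37 + 1.0392·41 + 0.0988·82 + 0.0454·70 + 0.0726·45 + 0.0837·31 + 0.0828·32 + 0.0382·23 = 65.9515
  x_2 = 0.1073·37 + 0.0741·41 + 1.0988·82 + 0.0397·70 + 0.0449·45 + 0.1438·31 + 0.1187·32 + 0.0427·23 = 111.1486
  x_3 = 0.0967·37 + 0.0636·41 + 0.0404·82 + 1.1373·70 + 0.0790·45 + 0.0988·31 + 0.0870·32 + 0.0409·23 = 99.4508
  x_4 = 0.1412·37 + 0.1456·41 + 0.1072·82 + 0.1238·70 + 1.1483·45 + 0.1830·31 + 0.1423·32 + 0.0746·23 = 92.2648
  x_5 = 0.0632·37 + 0.0582·41 + 0.1351·82 + 0.0550·70 + 0.0528·45 + 1.1380·31 + 0.0648·32 + 0.0270·23 = 60.0052
  x_6 = 0.1428·37 + 0.0996·41 + 0.1164·82 + 0.0958·70 + 0.0690·45 + 0.1511·31 + 1.1130·32 + 0.1185·23 = 71.7517
  x_7 = 0.1548·37 + 0.1514·41 + 0.0806·82 + 0.1311·70 + 0.1344·45 + 0.1555·31 + 0.1176·32 + 1.0613·23 = 66.7635
Δx_6 = L[6,2] · Δd_2 = 0.1164 · 1 = 0.1164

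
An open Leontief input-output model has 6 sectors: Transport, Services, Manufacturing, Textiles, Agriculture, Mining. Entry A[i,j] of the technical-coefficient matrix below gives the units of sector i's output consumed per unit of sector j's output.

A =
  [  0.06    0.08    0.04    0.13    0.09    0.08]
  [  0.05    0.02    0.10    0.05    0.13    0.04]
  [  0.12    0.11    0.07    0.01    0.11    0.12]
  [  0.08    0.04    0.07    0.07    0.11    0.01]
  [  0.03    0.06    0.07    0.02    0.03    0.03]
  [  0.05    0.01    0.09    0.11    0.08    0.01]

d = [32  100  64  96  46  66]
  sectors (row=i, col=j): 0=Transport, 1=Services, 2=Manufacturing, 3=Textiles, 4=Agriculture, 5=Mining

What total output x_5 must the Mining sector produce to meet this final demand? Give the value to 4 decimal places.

Form M = I − A:
  [  0.94   -0.08   -0.04   -0.13   -0.09   -0.08]
  [ -0.05    0.98   -0.10   -0.05   -0.13   -0.04]
  [ -0.12   -0.11    0.93   -0.01   -0.11   -0.12]
  [ -0.08   -0.04   -0.07    0.93   -0.11   -0.01]
  [ -0.03   -0.06   -0.07   -0.02    0.97   -0.03]
  [ -0.05   -0.01   -0.09   -0.11   -0.08    0.99]
Leontief inverse L = M⁻¹:
  [  1.1089    0.1196    0.0970    0.1793    0.1596    0.1128]
  [  0.0918    1.0596    0.1451    0.0841    0.1826    0.0742]
  [  0.1738    0.1575    1.1348    0.0684    0.1872    0.1643]
  [  0.1202    0.0781    0.1133    1.1061    0.1634    0.0427]
  [  0.0578    0.0837    0.1002    0.0429    1.0681    0.0530]
  [  0.0908    0.0465    0.1302    0.1425    0.1314    1.0405]
Total output x = L · d:
  x_0 = 1.1089·32 + 0.1196·100 + 0.0970·64 + 0.1793·96 + 0.1596·46 + 0.1128·66 = 85.6546
  x_1 = 0.0918·32 + 1.0596·100 + 0.1451·64 + 0.0841·96 + 0.1826·46 + 0.0742·66 = 139.5525
  x_2 = 0.1738·32 + 0.1575·100 + 1.1348·64 + 0.0684·96 + 0.1872·46 + 0.1643·66 = 119.9672
  x_3 = 0.1202·32 + 0.0781·100 + 0.1133·64 + 1.1061·96 + 0.1634·46 + 0.0427·66 = 135.4266
  x_4 = 0.0578·32 + 0.0837·100 + 0.1002·64 + 0.0429·96 + 1.0681·46 + 0.0530·66 = 73.3790
  x_5 = 0.0908·32 + 0.0465·100 + 0.1302·64 + 0.1425·96 + 0.1314·46 + 1.0405·66 = 104.2854

104.2854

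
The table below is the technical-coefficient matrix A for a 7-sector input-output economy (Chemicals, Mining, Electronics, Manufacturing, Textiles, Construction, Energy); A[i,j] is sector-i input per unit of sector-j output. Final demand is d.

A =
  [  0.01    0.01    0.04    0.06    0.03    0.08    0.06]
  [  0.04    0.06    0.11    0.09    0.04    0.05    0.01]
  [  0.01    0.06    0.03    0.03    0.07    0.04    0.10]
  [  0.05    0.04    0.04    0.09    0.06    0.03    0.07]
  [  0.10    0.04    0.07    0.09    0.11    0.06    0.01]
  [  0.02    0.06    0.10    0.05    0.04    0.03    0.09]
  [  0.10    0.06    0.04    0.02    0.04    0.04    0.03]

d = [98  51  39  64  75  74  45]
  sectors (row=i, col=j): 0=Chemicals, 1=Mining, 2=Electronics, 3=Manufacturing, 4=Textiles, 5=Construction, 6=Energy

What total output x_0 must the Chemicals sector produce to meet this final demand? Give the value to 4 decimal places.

126.5901

Form M = I − A:
  [  0.99   -0.01   -0.04   -0.06   -0.03   -0.08   -0.06]
  [ -0.04    0.94   -0.11   -0.09   -0.04   -0.05   -0.01]
  [ -0.01   -0.06    0.97   -0.03   -0.07   -0.04   -0.10]
  [ -0.05   -0.04   -0.04    0.91   -0.06   -0.03   -0.07]
  [ -0.10   -0.04   -0.07   -0.09    0.89   -0.06   -0.01]
  [ -0.02   -0.06   -0.10   -0.05   -0.04    0.97   -0.09]
  [ -0.10   -0.06   -0.04   -0.02   -0.04   -0.04    0.97]
Leontief inverse L = M⁻¹:
  [  1.0330    0.0333    0.0678    0.0865    0.0559    0.0994    0.0873]
  [  0.0664    1.0909    0.1475    0.1301    0.0773    0.0786    0.0480]
  [  0.0417    0.0875    1.0644    0.0629    0.1018    0.0652    0.1249]
  [  0.0815    0.0679    0.0746    1.1283    0.0949    0.0582    0.1012]
  [  0.1354    0.0736    0.1155    0.1409    1.1568    0.0978    0.0522]
  [  0.0508    0.0914    0.1355    0.0851    0.0753    1.0578    0.1231]
  [  0.1217    0.0827    0.0719    0.0522    0.0675    0.0667    1.0574]
Total output x = L · d:
  x_0 = 1.0330·98 + 0.0333·51 + 0.0678·39 + 0.0865·64 + 0.0559·75 + 0.0994·74 + 0.0873·45 = 126.5901
  x_1 = 0.0664·98 + 1.0909·51 + 0.1475·39 + 0.1301·64 + 0.0773·75 + 0.0786·74 + 0.0480·45 = 89.9966
  x_2 = 0.0417·98 + 0.0875·51 + 1.0644·39 + 0.0629·64 + 0.1018·75 + 0.0652·74 + 0.1249·45 = 72.1685
  x_3 = 0.0815·98 + 0.0679·51 + 0.0746·39 + 1.1283·64 + 0.0949·75 + 0.0582·74 + 0.1012·45 = 102.5434
  x_4 = 0.1354·98 + 0.0736·51 + 0.1155·39 + 0.1409·64 + 1.1568·75 + 0.0978·74 + 0.0522·45 = 126.8856
  x_5 = 0.0508·98 + 0.0914·51 + 0.1355·39 + 0.0851·64 + 0.0753·75 + 1.0578·74 + 0.1231·45 = 109.8335
  x_6 = 0.1217·98 + 0.0827·51 + 0.0719·39 + 0.0522·64 + 0.0675·75 + 0.0667·74 + 1.0574·45 = 79.8610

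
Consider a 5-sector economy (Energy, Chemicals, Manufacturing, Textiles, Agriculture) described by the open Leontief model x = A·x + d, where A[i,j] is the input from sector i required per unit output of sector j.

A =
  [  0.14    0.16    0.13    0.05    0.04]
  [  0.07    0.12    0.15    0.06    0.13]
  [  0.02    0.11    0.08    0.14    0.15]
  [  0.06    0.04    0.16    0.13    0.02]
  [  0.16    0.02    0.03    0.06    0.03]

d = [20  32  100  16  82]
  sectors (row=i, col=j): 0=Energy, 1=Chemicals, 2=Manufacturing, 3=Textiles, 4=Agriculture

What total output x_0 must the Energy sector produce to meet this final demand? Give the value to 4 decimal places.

Form M = I − A:
  [  0.86   -0.16   -0.13   -0.05   -0.04]
  [ -0.07    0.88   -0.15   -0.06   -0.13]
  [ -0.02   -0.11    0.92   -0.14   -0.15]
  [ -0.06   -0.04   -0.16    0.87   -0.02]
  [ -0.16   -0.02   -0.03   -0.06    0.97]
Leontief inverse L = M⁻¹:
  [  1.2227    0.2618    0.2432    0.1361    0.1259]
  [  0.1534    1.2071    0.2509    0.1469    0.2099]
  [  0.0973    0.1796    1.1756    0.2219    0.2145]
  [  0.1142    0.1084    0.2467    1.2088    0.0823]
  [  0.2149    0.0803    0.0969    0.1071    1.0678]
Total output x = L · d:
  x_0 = 1.2227·20 + 0.2618·32 + 0.2432·100 + 0.1361·16 + 0.1259·82 = 69.6569
  x_1 = 0.1534·20 + 1.2071·32 + 0.2509·100 + 0.1469·16 + 0.2099·82 = 86.3448
  x_2 = 0.0973·20 + 0.1796·32 + 1.1756·100 + 0.2219·16 + 0.2145·82 = 146.3894
  x_3 = 0.1142·20 + 0.1084·32 + 0.2467·100 + 1.2088·16 + 0.0823·82 = 56.5197
  x_4 = 0.2149·20 + 0.0803·32 + 0.0969·100 + 0.1071·16 + 1.0678·82 = 105.8298

69.6569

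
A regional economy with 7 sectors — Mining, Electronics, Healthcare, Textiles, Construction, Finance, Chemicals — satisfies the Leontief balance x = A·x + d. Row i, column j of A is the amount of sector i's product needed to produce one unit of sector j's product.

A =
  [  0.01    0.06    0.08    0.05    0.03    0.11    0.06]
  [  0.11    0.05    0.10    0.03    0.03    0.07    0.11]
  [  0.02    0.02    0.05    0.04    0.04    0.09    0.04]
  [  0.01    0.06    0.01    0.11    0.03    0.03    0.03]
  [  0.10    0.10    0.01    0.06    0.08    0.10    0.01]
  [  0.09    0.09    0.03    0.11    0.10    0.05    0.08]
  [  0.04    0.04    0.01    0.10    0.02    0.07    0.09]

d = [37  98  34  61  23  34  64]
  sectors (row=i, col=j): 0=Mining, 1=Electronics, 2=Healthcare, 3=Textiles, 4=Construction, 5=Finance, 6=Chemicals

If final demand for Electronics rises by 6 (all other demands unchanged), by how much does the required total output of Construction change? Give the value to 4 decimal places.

0.9214

Form M = I − A:
  [  0.99   -0.06   -0.08   -0.05   -0.03   -0.11   -0.06]
  [ -0.11    0.95   -0.10   -0.03   -0.03   -0.07   -0.11]
  [ -0.02   -0.02    0.95   -0.04   -0.04   -0.09   -0.04]
  [ -0.01   -0.06   -0.01    0.89   -0.03   -0.03   -0.03]
  [ -0.10   -0.10   -0.01   -0.06    0.92   -0.10   -0.01]
  [ -0.09   -0.09   -0.03   -0.11   -0.10    0.95   -0.08]
  [ -0.04   -0.04   -0.01   -0.10   -0.02   -0.07    0.91]
Leontief inverse L = M⁻¹:
  [  1.0495    0.1011    0.1068    0.1026    0.0648    0.1568    0.1040]
  [  0.1512    1.0975    0.1359    0.0911    0.0677    0.1333    0.1641]
  [  0.0494    0.0527    1.0686    0.0807    0.0676    0.1257    0.0711]
  [  0.0347    0.0885    0.0273    1.1469    0.0503    0.0589    0.0577]
  [  0.1494    0.1536    0.0475    0.1178    1.1214    0.1593    0.0607]
  [  0.1411    0.1482    0.0676    0.1789    0.1426    1.1169    0.1358]
  [  0.0713    0.0778    0.0317    0.1518    0.0477    0.1100    1.1296]
Total output x = L · d:
  x_0 = 1.0495·37 + 0.1011·98 + 0.1068·34 + 0.1026·61 + 0.0648·23 + 0.1568·34 + 0.1040·64 = 72.1074
  x_1 = 0.1512·37 + 1.0975·98 + 0.1359·34 + 0.0911·61 + 0.0677·23 + 0.1333·34 + 0.1641·64 = 139.9079
  x_2 = 0.0494·37 + 0.0527·98 + 1.0686·34 + 0.0807·61 + 0.0676·23 + 0.1257·34 + 0.0711·64 = 58.6286
  x_3 = 0.0347·37 + 0.0885·98 + 0.0273·34 + 1.1469·61 + 0.0503·23 + 0.0589·34 + 0.0577·64 = 87.7020
  x_4 = 0.1494·37 + 0.1536·98 + 0.0475·34 + 0.1178·61 + 1.1214·23 + 0.1593·34 + 0.0607·64 = 64.4750
  x_5 = 0.1411·37 + 0.1482·98 + 0.0676·34 + 0.1789·61 + 0.1426·23 + 1.1169·34 + 0.1358·64 = 82.8978
  x_6 = 0.0713·37 + 0.0778·98 + 0.0317·34 + 0.1518·61 + 0.0477·23 + 0.1100·34 + 1.1296·64 = 97.7247
Δx_4 = L[4,1] · Δd_1 = 0.1536 · 6 = 0.9214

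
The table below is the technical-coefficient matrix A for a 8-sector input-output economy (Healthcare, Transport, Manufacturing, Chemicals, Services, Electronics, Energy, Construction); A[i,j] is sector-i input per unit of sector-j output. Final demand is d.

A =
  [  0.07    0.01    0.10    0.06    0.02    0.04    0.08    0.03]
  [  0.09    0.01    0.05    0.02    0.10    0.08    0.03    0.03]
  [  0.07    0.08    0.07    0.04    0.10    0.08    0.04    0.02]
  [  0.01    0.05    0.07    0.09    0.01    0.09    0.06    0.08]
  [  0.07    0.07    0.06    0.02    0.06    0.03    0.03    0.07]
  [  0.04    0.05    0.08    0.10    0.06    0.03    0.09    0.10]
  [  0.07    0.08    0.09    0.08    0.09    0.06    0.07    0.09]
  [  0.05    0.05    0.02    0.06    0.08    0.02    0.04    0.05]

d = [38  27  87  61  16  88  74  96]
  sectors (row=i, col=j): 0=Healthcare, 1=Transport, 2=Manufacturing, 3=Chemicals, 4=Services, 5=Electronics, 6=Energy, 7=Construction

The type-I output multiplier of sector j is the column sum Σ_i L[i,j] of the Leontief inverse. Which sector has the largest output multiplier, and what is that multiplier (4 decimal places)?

Manufacturing (2.0126)

Form M = I − A:
  [  0.93   -0.01   -0.10   -0.06   -0.02   -0.04   -0.08   -0.03]
  [ -0.09    0.99   -0.05   -0.02   -0.10   -0.08   -0.03   -0.03]
  [ -0.07   -0.08    0.93   -0.04   -0.10   -0.08   -0.04   -0.02]
  [ -0.01   -0.05   -0.07    0.91   -0.01   -0.09   -0.06   -0.08]
  [ -0.07   -0.07   -0.06   -0.02    0.94   -0.03   -0.03   -0.07]
  [ -0.04   -0.05   -0.08   -0.10   -0.06    0.97   -0.09   -0.10]
  [ -0.07   -0.08   -0.09   -0.08   -0.09   -0.06    0.93   -0.09]
  [ -0.05   -0.05   -0.02   -0.06   -0.08   -0.02   -0.04    0.95]
Leontief inverse L = M⁻¹:
  [  1.1158    0.0526    0.1566    0.1085    0.0710    0.0848    0.1251    0.0753]
  [  0.1358    1.0492    0.1041    0.0641    0.1472    0.1173    0.0735    0.0752]
  [  0.1271    0.1266    1.1346    0.0917    0.1611    0.1299    0.0907    0.0738]
  [  0.0577    0.0961    0.1273    1.1455    0.0678    0.1387    0.1088    0.1339]
  [  0.1168    0.1062    0.1095    0.0602    1.1103    0.0691    0.0693    0.1101]
  [  0.0989    0.1048    0.1476    0.1609    0.1276    1.0870    0.1448    0.1606]
  [  0.1393    0.1399    0.1679    0.1468    0.1670    0.1232    1.1325    0.1573]
  [  0.0900    0.0838    0.0650    0.0980    0.1224    0.0560    0.0758    1.0898]
Total output x = L · d:
  x_0 = 1.1158·38 + 0.0526·27 + 0.1566·87 + 0.1085·61 + 0.0710·16 + 0.0848·88 + 0.1251·74 + 0.0753·96 = 89.1499
  x_1 = 0.1358·38 + 1.0492·27 + 0.1041·87 + 0.0641·61 + 0.1472·16 + 0.1173·88 + 0.0735·74 + 0.0752·96 = 71.7919
  x_2 = 0.1271·38 + 0.1266·27 + 1.1346·87 + 0.0917·61 + 0.1611·16 + 0.1299·88 + 0.0907·74 + 0.0738·96 = 140.3461
  x_3 = 0.0577·38 + 0.0961·27 + 0.1273·87 + 1.1455·61 + 0.0678·16 + 0.1387·88 + 0.1088·74 + 0.1339·96 = 119.9343
  x_4 = 0.1168·38 + 0.1062·27 + 0.1095·87 + 0.0602·61 + 1.1103·16 + 0.0691·88 + 0.0693·74 + 0.1101·96 = 60.0422
  x_5 = 0.0989·38 + 0.1048·27 + 0.1476·87 + 0.1609·61 + 0.1276·16 + 1.0870·88 + 0.1448·74 + 0.1606·96 = 153.0698
  x_6 = 0.1393·38 + 0.1399·27 + 0.1679·87 + 0.1468·61 + 0.1670·16 + 0.1232·88 + 1.1325·74 + 0.1573·96 = 145.0508
  x_7 = 0.0900·38 + 0.0838·27 + 0.0650·87 + 0.0980·61 + 0.1224·16 + 0.0560·88 + 0.0758·74 + 1.0898·96 = 134.4388
Output multipliers (column sums of L):
  Healthcare: 1.8813
  Transport: 1.7591
  Manufacturing: 2.0126
  Chemicals: 1.8757
  Services: 1.9743
  Electronics: 1.8060
  Energy: 1.8206
  Construction: 1.8760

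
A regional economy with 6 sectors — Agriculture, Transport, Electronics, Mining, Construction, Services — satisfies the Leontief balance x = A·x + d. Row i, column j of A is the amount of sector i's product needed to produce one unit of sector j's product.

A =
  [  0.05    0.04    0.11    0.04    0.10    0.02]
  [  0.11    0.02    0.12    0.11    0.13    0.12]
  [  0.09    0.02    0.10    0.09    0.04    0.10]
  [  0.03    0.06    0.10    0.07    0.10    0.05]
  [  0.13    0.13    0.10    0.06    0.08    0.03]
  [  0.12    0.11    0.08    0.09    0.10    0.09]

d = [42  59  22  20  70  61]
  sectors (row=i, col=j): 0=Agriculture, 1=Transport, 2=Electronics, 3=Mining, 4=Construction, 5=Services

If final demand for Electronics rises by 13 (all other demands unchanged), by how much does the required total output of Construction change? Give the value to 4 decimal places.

2.6763

Form M = I − A:
  [  0.95   -0.04   -0.11   -0.04   -0.10   -0.02]
  [ -0.11    0.98   -0.12   -0.11   -0.13   -0.12]
  [ -0.09   -0.02    0.90   -0.09   -0.04   -0.10]
  [ -0.03   -0.06   -0.10    0.93   -0.10   -0.05]
  [ -0.13   -0.13   -0.10   -0.06    0.92   -0.03]
  [ -0.12   -0.11   -0.08   -0.09   -0.10    0.91]
Leontief inverse L = M⁻¹:
  [  1.1120    0.0829    0.1805    0.0916    0.1575    0.0654]
  [  0.2119    1.0983    0.2369    0.1956    0.2309    0.1939]
  [  0.1603    0.0724    1.1836    0.1523    0.1125    0.1552]
  [  0.1021    0.1113    0.1811    1.1314    0.1690    0.1046]
  [  0.2183    0.1880    0.2059    0.1367    1.1717    0.0983]
  [  0.2204    0.1817    0.1970    0.1760    0.2040    1.1658]
Total output x = L · d:
  x_0 = 1.1120·42 + 0.0829·59 + 0.1805·22 + 0.0916·20 + 0.1575·70 + 0.0654·61 = 72.4167
  x_1 = 0.2119·42 + 1.0983·59 + 0.2369·22 + 0.1956·20 + 0.2309·70 + 0.1939·61 = 110.8065
  x_2 = 0.1603·42 + 0.0724·59 + 1.1836·22 + 0.1523·20 + 0.1125·70 + 0.1552·61 = 57.4325
  x_3 = 0.1021·42 + 0.1113·59 + 0.1811·22 + 1.1314·20 + 0.1690·70 + 0.1046·61 = 55.6773
  x_4 = 0.2183·42 + 0.1880·59 + 0.2059·22 + 0.1367·20 + 1.1717·70 + 0.0983·61 = 115.5432
  x_5 = 0.2204·42 + 0.1817·59 + 0.1970·22 + 0.1760·20 + 0.2040·70 + 1.1658·61 = 113.2292
Δx_4 = L[4,2] · Δd_2 = 0.2059 · 13 = 2.6763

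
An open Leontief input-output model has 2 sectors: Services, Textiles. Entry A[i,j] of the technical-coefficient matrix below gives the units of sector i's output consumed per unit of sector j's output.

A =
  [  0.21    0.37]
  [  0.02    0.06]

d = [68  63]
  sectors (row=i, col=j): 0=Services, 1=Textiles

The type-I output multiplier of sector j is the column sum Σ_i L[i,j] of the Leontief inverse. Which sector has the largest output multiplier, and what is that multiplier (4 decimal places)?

Textiles (1.5778)

Form M = I − A:
  [  0.79   -0.37]
  [ -0.02    0.94]
Leontief inverse L = M⁻¹:
  [  1.2786    0.5033]
  [  0.0272    1.0745]
Total output x = L · d:
  x_0 = 1.2786·68 + 0.5033·63 = 118.6480
  x_1 = 0.0272·68 + 1.0745·63 = 69.5457
Output multipliers (column sums of L):
  Services: 1.3058
  Textiles: 1.5778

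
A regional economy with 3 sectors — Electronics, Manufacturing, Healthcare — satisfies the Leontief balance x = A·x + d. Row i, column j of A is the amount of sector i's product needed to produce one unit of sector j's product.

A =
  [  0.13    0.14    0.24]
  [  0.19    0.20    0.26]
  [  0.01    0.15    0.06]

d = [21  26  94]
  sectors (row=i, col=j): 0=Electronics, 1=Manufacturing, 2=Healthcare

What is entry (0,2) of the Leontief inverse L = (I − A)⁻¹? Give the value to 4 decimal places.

L[0,2] = 0.3896

Form M = I − A:
  [  0.87   -0.14   -0.24]
  [ -0.19    0.80   -0.26]
  [ -0.01   -0.15    0.94]
Leontief inverse L = M⁻¹:
  [  1.2163    0.2859    0.3896]
  [  0.3091    1.3910    0.4637]
  [  0.0623    0.2250    1.1420]
Total output x = L · d:
  x_0 = 1.2163·21 + 0.2859·26 + 0.3896·94 = 69.6033
  x_1 = 0.3091·21 + 1.3910·26 + 0.4637·94 = 86.2442
  x_2 = 0.0623·21 + 0.2250·26 + 1.1420·94 = 114.5028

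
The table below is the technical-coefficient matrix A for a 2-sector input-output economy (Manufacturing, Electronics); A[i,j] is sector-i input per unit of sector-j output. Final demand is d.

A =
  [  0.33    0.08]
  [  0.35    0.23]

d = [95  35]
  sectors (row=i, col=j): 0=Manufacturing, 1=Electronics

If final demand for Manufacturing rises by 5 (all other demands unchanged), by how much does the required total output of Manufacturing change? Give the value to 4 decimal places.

7.8910

Form M = I − A:
  [  0.67   -0.08]
  [ -0.35    0.77]
Leontief inverse L = M⁻¹:
  [  1.5782    0.1640]
  [  0.7174    1.3732]
Total output x = L · d:
  x_0 = 1.5782·95 + 0.1640·35 = 155.6671
  x_1 = 0.7174·95 + 1.3732·35 = 116.2123
Δx_0 = L[0,0] · Δd_0 = 1.5782 · 5 = 7.8910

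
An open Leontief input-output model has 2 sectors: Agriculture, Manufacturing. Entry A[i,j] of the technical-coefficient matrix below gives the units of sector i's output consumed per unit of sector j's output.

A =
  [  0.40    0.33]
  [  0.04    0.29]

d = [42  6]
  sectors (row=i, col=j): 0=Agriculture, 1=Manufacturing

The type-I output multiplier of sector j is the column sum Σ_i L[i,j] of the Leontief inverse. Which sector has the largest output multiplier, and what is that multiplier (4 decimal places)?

Form M = I − A:
  [  0.60   -0.33]
  [ -0.04    0.71]
Leontief inverse L = M⁻¹:
  [  1.7200    0.7994]
  [  0.0969    1.4535]
Total output x = L · d:
  x_0 = 1.7200·42 + 0.7994·6 = 77.0349
  x_1 = 0.0969·42 + 1.4535·6 = 12.7907
Output multipliers (column sums of L):
  Agriculture: 1.8169
  Manufacturing: 2.2529

Manufacturing (2.2529)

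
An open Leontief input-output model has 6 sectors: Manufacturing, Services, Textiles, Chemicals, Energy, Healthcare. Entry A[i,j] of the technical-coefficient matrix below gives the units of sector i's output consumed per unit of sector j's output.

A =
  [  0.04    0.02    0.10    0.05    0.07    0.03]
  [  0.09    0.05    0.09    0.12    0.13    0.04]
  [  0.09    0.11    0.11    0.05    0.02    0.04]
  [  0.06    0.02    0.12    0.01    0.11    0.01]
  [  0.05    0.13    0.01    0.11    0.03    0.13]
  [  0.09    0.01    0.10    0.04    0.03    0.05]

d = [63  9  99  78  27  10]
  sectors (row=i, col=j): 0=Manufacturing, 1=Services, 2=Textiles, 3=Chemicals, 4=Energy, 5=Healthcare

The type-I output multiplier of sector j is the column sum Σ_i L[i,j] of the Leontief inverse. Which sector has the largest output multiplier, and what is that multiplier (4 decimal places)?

Form M = I − A:
  [  0.96   -0.02   -0.10   -0.05   -0.07   -0.03]
  [ -0.09    0.95   -0.09   -0.12   -0.13   -0.04]
  [ -0.09   -0.11    0.89   -0.05   -0.02   -0.04]
  [ -0.06   -0.02   -0.12    0.99   -0.11   -0.01]
  [ -0.05   -0.13   -0.01   -0.11    0.97   -0.13]
  [ -0.09   -0.01   -0.10   -0.04   -0.03    0.95]
Leontief inverse L = M⁻¹:
  [  1.0760    0.0553    0.1450    0.0817    0.0991    0.0568]
  [  0.1473    1.1044    0.1632    0.1735    0.1843    0.0851]
  [  0.1405    0.1512    1.1762    0.0952    0.0676    0.0706]
  [  0.0981    0.0627    0.1651    1.0482    0.1391    0.0428]
  [  0.1046    0.1650    0.0801    0.1565    1.0851    0.1638]
  [  0.1257    0.0406    0.1487    0.0687    0.0586    1.0733]
Total output x = L · d:
  x_0 = 1.0760·63 + 0.0553·9 + 0.1450·99 + 0.0817·78 + 0.0991·27 + 0.0568·10 = 92.2588
  x_1 = 0.1473·63 + 1.1044·9 + 0.1632·99 + 0.1735·78 + 0.1843·27 + 0.0851·10 = 54.7354
  x_2 = 0.1405·63 + 0.1512·9 + 1.1762·99 + 0.0952·78 + 0.0676·27 + 0.0706·10 = 136.6133
  x_3 = 0.0981·63 + 0.0627·9 + 0.1651·99 + 1.0482·78 + 0.1391·27 + 0.0428·10 = 109.0275
  x_4 = 0.1046·63 + 0.1650·9 + 0.0801·99 + 0.1565·78 + 1.0851·27 + 0.1638·10 = 59.1509
  x_5 = 0.1257·63 + 0.0406·9 + 0.1487·99 + 0.0687·78 + 0.0586·27 + 1.0733·10 = 40.6817
Output multipliers (column sums of L):
  Manufacturing: 1.6923
  Services: 1.5792
  Textiles: 1.8784
  Chemicals: 1.6237
  Energy: 1.6337
  Healthcare: 1.4923

Textiles (1.8784)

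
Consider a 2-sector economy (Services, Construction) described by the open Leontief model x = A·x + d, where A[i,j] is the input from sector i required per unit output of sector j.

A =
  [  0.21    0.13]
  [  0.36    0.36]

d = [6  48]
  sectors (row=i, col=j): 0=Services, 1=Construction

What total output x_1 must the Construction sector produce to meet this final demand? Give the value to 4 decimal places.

87.3583

Form M = I − A:
  [  0.79   -0.13]
  [ -0.36    0.64]
Leontief inverse L = M⁻¹:
  [  1.3949    0.2833]
  [  0.7847    1.7219]
Total output x = L · d:
  x_0 = 1.3949·6 + 0.2833·48 = 21.9704
  x_1 = 0.7847·6 + 1.7219·48 = 87.3583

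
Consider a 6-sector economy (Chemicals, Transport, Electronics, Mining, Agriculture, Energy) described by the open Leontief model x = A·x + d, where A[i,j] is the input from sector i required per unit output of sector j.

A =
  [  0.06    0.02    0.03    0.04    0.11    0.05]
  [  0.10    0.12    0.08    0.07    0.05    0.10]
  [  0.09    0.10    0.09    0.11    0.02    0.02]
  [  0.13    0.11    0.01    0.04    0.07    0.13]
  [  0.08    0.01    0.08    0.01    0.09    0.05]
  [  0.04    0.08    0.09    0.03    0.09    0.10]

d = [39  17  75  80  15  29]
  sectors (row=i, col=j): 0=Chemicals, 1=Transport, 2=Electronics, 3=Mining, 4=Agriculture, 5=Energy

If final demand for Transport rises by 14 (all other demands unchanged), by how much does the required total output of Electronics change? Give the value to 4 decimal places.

2.2275

Form M = I − A:
  [  0.94   -0.02   -0.03   -0.04   -0.11   -0.05]
  [ -0.10    0.88   -0.08   -0.07   -0.05   -0.10]
  [ -0.09   -0.10    0.91   -0.11   -0.02   -0.02]
  [ -0.13   -0.11   -0.01    0.96   -0.07   -0.13]
  [ -0.08   -0.01   -0.08   -0.01    0.91   -0.05]
  [ -0.04   -0.08   -0.09   -0.03   -0.09    0.90]
Leontief inverse L = M⁻¹:
  [  1.0999    0.0492    0.0629    0.0608    0.1501    0.0851]
  [  0.1724    1.1870    0.1380    0.1160    0.1146    0.1677]
  [  0.1558    0.1591    1.1336    0.1512    0.0718    0.0773]
  [  0.1924    0.1653    0.0638    1.0765    0.1357    0.1935]
  [  0.1198    0.0405    0.1152    0.0355    1.1289    0.0816]
  [  0.0982    0.1332    0.1421    0.0676    0.1415    1.1521]
Total output x = L · d:
  x_0 = 1.0999·39 + 0.0492·17 + 0.0629·75 + 0.0608·80 + 0.1501·15 + 0.0851·29 = 58.0345
  x_1 = 0.1724·39 + 1.1870·17 + 0.1380·75 + 0.1160·80 + 0.1146·15 + 0.1677·29 = 53.1095
  x_2 = 0.1558·39 + 0.1591·17 + 1.1336·75 + 0.1512·80 + 0.0718·15 + 0.0773·29 = 109.2146
  x_3 = 0.1924·39 + 0.1653·17 + 0.0638·75 + 1.0765·80 + 0.1357·15 + 0.1935·29 = 108.8619
  x_4 = 0.1198·39 + 0.0405·17 + 0.1152·75 + 0.0355·80 + 1.1289·15 + 0.0816·29 = 36.1362
  x_5 = 0.0982·39 + 0.1332·17 + 0.1421·75 + 0.0676·80 + 0.1415·15 + 1.1521·29 = 57.6862
Δx_2 = L[2,1] · Δd_1 = 0.1591 · 14 = 2.2275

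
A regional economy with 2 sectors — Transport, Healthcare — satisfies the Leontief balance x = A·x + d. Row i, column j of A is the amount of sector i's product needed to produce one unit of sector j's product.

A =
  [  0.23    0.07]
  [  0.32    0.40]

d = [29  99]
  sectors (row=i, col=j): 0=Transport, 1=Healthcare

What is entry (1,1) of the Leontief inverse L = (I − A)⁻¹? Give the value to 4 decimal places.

Form M = I − A:
  [  0.77   -0.07]
  [ -0.32    0.60]
Leontief inverse L = M⁻¹:
  [  1.3649    0.1592]
  [  0.7279    1.7516]
Total output x = L · d:
  x_0 = 1.3649·29 + 0.1592·99 = 55.3458
  x_1 = 0.7279·29 + 1.7516·99 = 194.5177

L[1,1] = 1.7516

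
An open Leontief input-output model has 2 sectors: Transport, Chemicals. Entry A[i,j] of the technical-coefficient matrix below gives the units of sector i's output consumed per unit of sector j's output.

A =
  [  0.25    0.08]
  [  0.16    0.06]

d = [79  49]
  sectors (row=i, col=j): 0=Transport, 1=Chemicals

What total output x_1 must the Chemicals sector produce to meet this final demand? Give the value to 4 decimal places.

Form M = I − A:
  [  0.75   -0.08]
  [ -0.16    0.94]
Leontief inverse L = M⁻¹:
  [  1.3580    0.1156]
  [  0.2311    1.0835]
Total output x = L · d:
  x_0 = 1.3580·79 + 0.1156·49 = 112.9442
  x_1 = 0.2311·79 + 1.0835·49 = 71.3522

71.3522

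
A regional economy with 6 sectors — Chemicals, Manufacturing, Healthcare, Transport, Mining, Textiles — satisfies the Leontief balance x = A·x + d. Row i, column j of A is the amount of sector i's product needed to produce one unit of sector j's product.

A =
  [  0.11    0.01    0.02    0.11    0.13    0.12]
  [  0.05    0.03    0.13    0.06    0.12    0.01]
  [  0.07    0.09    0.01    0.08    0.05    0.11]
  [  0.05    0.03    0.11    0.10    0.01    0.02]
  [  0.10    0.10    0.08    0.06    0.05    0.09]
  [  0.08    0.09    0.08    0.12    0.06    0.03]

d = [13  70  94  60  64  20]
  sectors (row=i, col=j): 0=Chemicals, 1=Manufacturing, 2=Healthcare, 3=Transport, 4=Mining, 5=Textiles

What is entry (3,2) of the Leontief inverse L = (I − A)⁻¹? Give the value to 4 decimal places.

Form M = I − A:
  [  0.89   -0.01   -0.02   -0.11   -0.13   -0.12]
  [ -0.05    0.97   -0.13   -0.06   -0.12   -0.01]
  [ -0.07   -0.09    0.99   -0.08   -0.05   -0.11]
  [ -0.05   -0.03   -0.11    0.90   -0.01   -0.02]
  [ -0.10   -0.10   -0.08   -0.06    0.95   -0.09]
  [ -0.08   -0.09   -0.08   -0.12   -0.06    0.97]
Leontief inverse L = M⁻¹:
  [  1.1813    0.0615    0.0827    0.1920    0.1870    0.1775]
  [  0.1048    1.0746    0.1747    0.1191    0.1644    0.0616]
  [  0.1240    0.1289    1.0659    0.1452    0.1003    0.1498]
  [  0.0892    0.0596    0.1453    1.1492    0.0430    0.0558]
  [  0.1646    0.1467    0.1391    0.1355    1.1115    0.1436]
  [  0.1386    0.1319    0.1375    0.1894    0.1130    1.0794]
Total output x = L · d:
  x_0 = 1.1813·13 + 0.0615·70 + 0.0827·94 + 0.1920·60 + 0.1870·64 + 0.1775·20 = 54.4769
  x_1 = 0.1048·13 + 1.0746·70 + 0.1747·94 + 0.1191·60 + 0.1644·64 + 0.0616·20 = 111.9093
  x_2 = 0.1240·13 + 0.1289·70 + 1.0659·94 + 0.1452·60 + 0.1003·64 + 0.1498·20 = 128.9560
  x_3 = 0.0892·13 + 0.0596·70 + 0.1453·94 + 1.1492·60 + 0.0430·64 + 0.0558·20 = 91.8059
  x_4 = 0.1646·13 + 0.1467·70 + 0.1391·94 + 0.1355·60 + 1.1115·64 + 0.1436·20 = 107.6173
  x_5 = 0.1386·13 + 0.1319·70 + 0.1375·94 + 0.1894·60 + 0.1130·64 + 1.0794·20 = 64.1446

L[3,2] = 0.1453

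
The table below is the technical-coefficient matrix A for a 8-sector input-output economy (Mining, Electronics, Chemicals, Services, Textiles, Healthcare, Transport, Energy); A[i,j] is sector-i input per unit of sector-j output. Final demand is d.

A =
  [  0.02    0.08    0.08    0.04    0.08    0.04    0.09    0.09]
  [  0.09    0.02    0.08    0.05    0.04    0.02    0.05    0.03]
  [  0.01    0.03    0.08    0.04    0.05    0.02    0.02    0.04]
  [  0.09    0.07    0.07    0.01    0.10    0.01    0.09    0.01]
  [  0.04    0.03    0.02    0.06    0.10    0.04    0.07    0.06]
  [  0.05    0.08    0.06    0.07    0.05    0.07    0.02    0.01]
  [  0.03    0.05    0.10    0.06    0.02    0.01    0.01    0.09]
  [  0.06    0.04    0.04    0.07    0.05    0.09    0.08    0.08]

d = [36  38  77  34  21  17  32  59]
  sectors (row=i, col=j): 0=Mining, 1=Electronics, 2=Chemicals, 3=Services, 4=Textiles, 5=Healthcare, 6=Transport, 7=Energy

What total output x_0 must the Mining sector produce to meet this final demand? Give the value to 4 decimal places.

Form M = I − A:
  [  0.98   -0.08   -0.08   -0.04   -0.08   -0.04   -0.09   -0.09]
  [ -0.09    0.98   -0.08   -0.05   -0.04   -0.02   -0.05   -0.03]
  [ -0.01   -0.03    0.92   -0.04   -0.05   -0.02   -0.02   -0.04]
  [ -0.09   -0.07   -0.07    0.99   -0.10   -0.01   -0.09   -0.01]
  [ -0.04   -0.03   -0.02   -0.06    0.90   -0.04   -0.07   -0.06]
  [ -0.05   -0.08   -0.06   -0.07   -0.05    0.93   -0.02   -0.01]
  [ -0.03   -0.05   -0.10   -0.06   -0.02   -0.01    0.99   -0.09]
  [ -0.06   -0.04   -0.04   -0.07   -0.05   -0.09   -0.08    0.92]
Leontief inverse L = M⁻¹:
  [  1.0622    0.1195    0.1375    0.0855    0.1315    0.0725    0.1350    0.1373]
  [  0.1175    1.0526    0.1246    0.0807    0.0810    0.0420    0.0856    0.0662]
  [  0.0324    0.0516    1.1110    0.0636    0.0806    0.0372    0.0454    0.0640]
  [  0.1222    0.1047    0.1214    1.0483    0.1466    0.0344    0.1296    0.0546]
  [  0.0753    0.0654    0.0653    0.0970    1.1469    0.0673    0.1108    0.0998]
  [  0.0850    0.1143    0.1065    0.1029    0.0943    1.0935    0.0571    0.0414]
  [  0.0605    0.0786    0.1414    0.0901    0.0586    0.0339    1.0453    0.1221]
  [  0.1028    0.0853    0.0982    0.1148    0.1034    0.1244    0.1269    1.1258]
Total output x = L · d:
  x_0 = 1.0622·36 + 0.1195·38 + 0.1375·77 + 0.0855·34 + 0.1315·21 + 0.0725·17 + 0.1350·32 + 0.1373·59 = 72.6903
  x_1 = 0.1175·36 + 1.0526·38 + 0.1246·77 + 0.0807·34 + 0.0810·21 + 0.0420·17 + 0.0856·32 + 0.0662·59 = 65.6256
  x_2 = 0.0324·36 + 0.0516·38 + 1.1110·77 + 0.0636·34 + 0.0806·21 + 0.0372·17 + 0.0454·32 + 0.0640·59 = 98.3892
  x_3 = 0.1222·36 + 0.1047·38 + 0.1214·77 + 1.0483·34 + 0.1466·21 + 0.0344·17 + 0.1296·32 + 0.0546·59 = 64.3980
  x_4 = 0.0753·36 + 0.0654·38 + 0.0653·77 + 0.0970·34 + 1.1469·21 + 0.0673·17 + 0.1108·32 + 0.0998·59 = 48.1845
  x_5 = 0.0850·36 + 0.1143·38 + 0.1065·77 + 0.1029·34 + 0.0943·21 + 1.0935·17 + 0.0571·32 + 0.0414·59 = 43.9442
  x_6 = 0.0605·36 + 0.0786·38 + 0.1414·77 + 0.0901·34 + 0.0586·21 + 0.0339·17 + 1.0453·32 + 0.1221·59 = 61.5692
  x_7 = 0.1028·36 + 0.0853·38 + 0.0982·77 + 0.1148·34 + 0.1034·21 + 0.1244·17 + 0.1269·32 + 1.1258·59 = 93.1735

72.6903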